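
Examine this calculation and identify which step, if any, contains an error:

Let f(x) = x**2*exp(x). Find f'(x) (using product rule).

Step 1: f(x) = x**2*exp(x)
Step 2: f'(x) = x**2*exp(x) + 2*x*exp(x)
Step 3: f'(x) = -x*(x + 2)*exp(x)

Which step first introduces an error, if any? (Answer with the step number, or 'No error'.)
Step 3

Step 3 is incorrect due to a sign flip.
The step shows: -x*(x + 2)*exp(x)
The correct value should be: x*(x + 2)*exp(x)

Explanation: The sign of the whole expression was flipped: the term x*(x + 2)*exp(x) was incorrectly written as -x*(x + 2)*exp(x)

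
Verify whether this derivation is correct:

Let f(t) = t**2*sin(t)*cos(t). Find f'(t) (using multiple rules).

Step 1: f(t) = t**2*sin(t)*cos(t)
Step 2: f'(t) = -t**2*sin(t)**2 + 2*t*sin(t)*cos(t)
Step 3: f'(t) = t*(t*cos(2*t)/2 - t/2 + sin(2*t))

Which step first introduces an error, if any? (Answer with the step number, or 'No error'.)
Step 2

Step 2 is incorrect due to a dropped term.
The step shows: -t**2*sin(t)**2 + 2*t*sin(t)*cos(t)
The correct value should be: -t**2*sin(t)**2 + t**2*cos(t)**2 + 2*t*sin(t)*cos(t)

Explanation: A term was dropped: the term t**2*cos(t)**2 was incorrectly omitted
The later steps are derived from this incorrect expression, so the error originates in Step 2.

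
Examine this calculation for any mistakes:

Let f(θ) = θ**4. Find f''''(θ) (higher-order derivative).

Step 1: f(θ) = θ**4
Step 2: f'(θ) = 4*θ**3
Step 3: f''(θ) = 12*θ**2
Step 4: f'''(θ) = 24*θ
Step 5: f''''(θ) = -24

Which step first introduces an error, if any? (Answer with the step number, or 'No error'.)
Step 5

Step 5 is incorrect due to a sign flip.
The step shows: -24
The correct value should be: 24

Explanation: The sign of the whole expression was flipped: the term 24 was incorrectly written as -24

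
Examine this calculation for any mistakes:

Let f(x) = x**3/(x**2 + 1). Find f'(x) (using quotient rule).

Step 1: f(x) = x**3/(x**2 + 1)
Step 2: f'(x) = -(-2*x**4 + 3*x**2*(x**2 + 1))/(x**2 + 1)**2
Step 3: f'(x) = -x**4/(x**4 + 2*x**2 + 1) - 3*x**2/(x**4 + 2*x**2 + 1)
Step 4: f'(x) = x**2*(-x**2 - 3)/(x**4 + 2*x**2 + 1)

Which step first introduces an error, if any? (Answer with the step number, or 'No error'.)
Step 2

Step 2 is incorrect due to a sign flip.
The step shows: -(-2*x**4 + 3*x**2*(x**2 + 1))/(x**2 + 1)**2
The correct value should be: (-2*x**4 + 3*x**2*(x**2 + 1))/(x**2 + 1)**2

Explanation: The sign of the whole expression was flipped: the term (-2*x**4 + 3*x**2*(x**2 + 1))/(x**2 + 1)**2 was incorrectly written as -(-2*x**4 + 3*x**2*(x**2 + 1))/(x**2 + 1)**2
The later steps are derived from this incorrect expression, so the error originates in Step 2.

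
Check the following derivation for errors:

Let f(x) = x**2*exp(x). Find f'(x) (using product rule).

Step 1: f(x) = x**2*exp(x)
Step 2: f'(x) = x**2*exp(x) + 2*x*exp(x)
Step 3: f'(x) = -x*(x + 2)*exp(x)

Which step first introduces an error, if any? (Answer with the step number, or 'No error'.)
Step 3

Step 3 is incorrect due to a sign flip.
The step shows: -x*(x + 2)*exp(x)
The correct value should be: x*(x + 2)*exp(x)

Explanation: The sign of the whole expression was flipped: the term x*(x + 2)*exp(x) was incorrectly written as -x*(x + 2)*exp(x)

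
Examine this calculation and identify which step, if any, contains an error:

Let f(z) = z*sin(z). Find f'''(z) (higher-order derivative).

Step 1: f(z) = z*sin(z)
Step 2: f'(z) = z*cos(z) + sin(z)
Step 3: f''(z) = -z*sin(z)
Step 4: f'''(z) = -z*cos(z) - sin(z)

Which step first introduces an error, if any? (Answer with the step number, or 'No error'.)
Step 3

Step 3 is incorrect due to a dropped term.
The step shows: -z*sin(z)
The correct value should be: -z*sin(z) + 2*cos(z)

Explanation: A term was dropped: the term 2*cos(z) was incorrectly omitted
The later steps are derived from this incorrect expression, so the error originates in Step 3.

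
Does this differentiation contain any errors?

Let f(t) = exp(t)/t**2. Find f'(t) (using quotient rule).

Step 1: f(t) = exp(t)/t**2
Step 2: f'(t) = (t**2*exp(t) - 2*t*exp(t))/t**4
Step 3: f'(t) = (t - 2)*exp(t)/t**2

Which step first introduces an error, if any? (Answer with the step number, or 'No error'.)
Step 3

Step 3 is incorrect due to a wrong exponent.
The step shows: (t - 2)*exp(t)/t**2
The correct value should be: (t - 2)*exp(t)/t**3

Explanation: The exponent -3 on t was incorrectly written as -2: the term (t - 2)*exp(t)/t**3 was incorrectly written as (t - 2)*exp(t)/t**2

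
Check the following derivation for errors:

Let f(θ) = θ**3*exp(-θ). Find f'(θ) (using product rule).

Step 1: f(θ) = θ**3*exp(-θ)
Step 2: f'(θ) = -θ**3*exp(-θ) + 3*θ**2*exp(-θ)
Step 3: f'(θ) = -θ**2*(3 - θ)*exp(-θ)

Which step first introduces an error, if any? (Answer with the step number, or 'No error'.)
Step 3

Step 3 is incorrect due to a sign flip.
The step shows: -θ**2*(3 - θ)*exp(-θ)
The correct value should be: θ**2*(3 - θ)*exp(-θ)

Explanation: The sign of the whole expression was flipped: the term θ**2*(3 - θ)*exp(-θ) was incorrectly written as -θ**2*(3 - θ)*exp(-θ)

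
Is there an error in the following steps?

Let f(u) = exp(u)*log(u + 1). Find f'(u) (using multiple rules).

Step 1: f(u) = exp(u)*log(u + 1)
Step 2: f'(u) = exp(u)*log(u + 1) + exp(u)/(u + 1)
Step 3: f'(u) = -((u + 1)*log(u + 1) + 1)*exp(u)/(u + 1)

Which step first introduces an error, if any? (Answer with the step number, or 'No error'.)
Step 3

Step 3 is incorrect due to a sign flip.
The step shows: -((u + 1)*log(u + 1) + 1)*exp(u)/(u + 1)
The correct value should be: ((u + 1)*log(u + 1) + 1)*exp(u)/(u + 1)

Explanation: The sign of the whole expression was flipped: the term ((u + 1)*log(u + 1) + 1)*exp(u)/(u + 1) was incorrectly written as -((u + 1)*log(u + 1) + 1)*exp(u)/(u + 1)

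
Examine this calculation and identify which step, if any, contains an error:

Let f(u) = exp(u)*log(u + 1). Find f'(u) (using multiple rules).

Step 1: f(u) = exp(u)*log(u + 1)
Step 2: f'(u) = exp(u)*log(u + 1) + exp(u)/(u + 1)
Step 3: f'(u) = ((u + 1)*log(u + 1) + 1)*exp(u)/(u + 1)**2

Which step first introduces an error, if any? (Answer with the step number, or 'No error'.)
Step 3

Step 3 is incorrect due to a wrong exponent.
The step shows: ((u + 1)*log(u + 1) + 1)*exp(u)/(u + 1)**2
The correct value should be: ((u + 1)*log(u + 1) + 1)*exp(u)/(u + 1)

Explanation: The exponent -1 on u + 1 was incorrectly written as -2: the term ((u + 1)*log(u + 1) + 1)*exp(u)/(u + 1) was incorrectly written as ((u + 1)*log(u + 1) + 1)*exp(u)/(u + 1)**2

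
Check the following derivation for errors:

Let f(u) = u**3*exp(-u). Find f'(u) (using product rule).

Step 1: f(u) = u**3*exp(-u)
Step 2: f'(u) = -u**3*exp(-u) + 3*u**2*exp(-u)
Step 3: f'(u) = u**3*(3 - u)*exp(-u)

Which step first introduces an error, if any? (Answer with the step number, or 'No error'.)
Step 3

Step 3 is incorrect due to a wrong exponent.
The step shows: u**3*(3 - u)*exp(-u)
The correct value should be: u**2*(3 - u)*exp(-u)

Explanation: The exponent 2 on u was incorrectly written as 3: the term u**2*(3 - u)*exp(-u) was incorrectly written as u**3*(3 - u)*exp(-u)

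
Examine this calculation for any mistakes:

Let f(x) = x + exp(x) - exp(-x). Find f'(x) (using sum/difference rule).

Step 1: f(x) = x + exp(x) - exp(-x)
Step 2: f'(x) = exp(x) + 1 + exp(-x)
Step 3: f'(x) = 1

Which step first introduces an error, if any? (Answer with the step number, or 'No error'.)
Step 3

Step 3 is incorrect due to a dropped term.
The step shows: 1
The correct value should be: 2*cosh(x) + 1

Explanation: A term was dropped: the term 2*cosh(x) was incorrectly omitted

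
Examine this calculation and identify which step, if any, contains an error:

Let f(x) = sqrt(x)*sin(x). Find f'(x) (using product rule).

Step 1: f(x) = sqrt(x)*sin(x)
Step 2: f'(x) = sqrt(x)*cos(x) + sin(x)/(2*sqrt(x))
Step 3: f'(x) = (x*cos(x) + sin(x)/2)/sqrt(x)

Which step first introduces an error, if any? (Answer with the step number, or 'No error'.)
No error

All steps in this derivation are correct.
The final answer f'(x) = (x*cos(x) + sin(x)/2)/sqrt(x) is valid.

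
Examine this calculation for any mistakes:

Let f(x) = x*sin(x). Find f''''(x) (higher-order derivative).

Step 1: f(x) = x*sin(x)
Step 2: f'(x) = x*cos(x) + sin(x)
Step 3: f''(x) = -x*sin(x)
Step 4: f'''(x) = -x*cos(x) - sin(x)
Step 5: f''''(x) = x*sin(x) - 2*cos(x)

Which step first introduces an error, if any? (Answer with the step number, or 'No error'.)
Step 3

Step 3 is incorrect due to a dropped term.
The step shows: -x*sin(x)
The correct value should be: -x*sin(x) + 2*cos(x)

Explanation: A term was dropped: the term 2*cos(x) was incorrectly omitted
The later steps are derived from this incorrect expression, so the error originates in Step 3.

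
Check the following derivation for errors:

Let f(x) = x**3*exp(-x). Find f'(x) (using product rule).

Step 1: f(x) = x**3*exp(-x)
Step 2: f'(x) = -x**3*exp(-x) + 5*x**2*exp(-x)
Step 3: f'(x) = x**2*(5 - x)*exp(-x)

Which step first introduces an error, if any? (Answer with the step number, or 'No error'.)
Step 2

Step 2 is incorrect due to a wrong coefficient.
The step shows: -x**3*exp(-x) + 5*x**2*exp(-x)
The correct value should be: -x**3*exp(-x) + 3*x**2*exp(-x)

Explanation: The coefficient 3 was incorrectly written as 5: the term 3*x**2*exp(-x) was incorrectly written as 5*x**2*exp(-x)
The later steps are derived from this incorrect expression, so the error originates in Step 2.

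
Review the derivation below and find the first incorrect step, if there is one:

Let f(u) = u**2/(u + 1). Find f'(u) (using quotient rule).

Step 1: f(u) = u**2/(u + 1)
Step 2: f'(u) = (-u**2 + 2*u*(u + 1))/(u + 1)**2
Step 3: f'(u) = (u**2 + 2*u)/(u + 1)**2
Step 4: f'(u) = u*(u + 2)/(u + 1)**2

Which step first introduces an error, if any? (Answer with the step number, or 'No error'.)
No error

All steps in this derivation are correct.
The final answer f'(u) = u*(u + 2)/(u + 1)**2 is valid.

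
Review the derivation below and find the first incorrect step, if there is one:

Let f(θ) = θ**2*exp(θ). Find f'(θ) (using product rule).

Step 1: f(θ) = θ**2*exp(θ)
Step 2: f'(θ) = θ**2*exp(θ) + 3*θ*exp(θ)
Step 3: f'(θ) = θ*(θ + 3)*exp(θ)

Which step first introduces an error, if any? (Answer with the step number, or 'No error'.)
Step 2

Step 2 is incorrect due to a wrong coefficient.
The step shows: θ**2*exp(θ) + 3*θ*exp(θ)
The correct value should be: θ**2*exp(θ) + 2*θ*exp(θ)

Explanation: The coefficient 2 was incorrectly written as 3: the term 2*θ*exp(θ) was incorrectly written as 3*θ*exp(θ)
The later steps are derived from this incorrect expression, so the error originates in Step 2.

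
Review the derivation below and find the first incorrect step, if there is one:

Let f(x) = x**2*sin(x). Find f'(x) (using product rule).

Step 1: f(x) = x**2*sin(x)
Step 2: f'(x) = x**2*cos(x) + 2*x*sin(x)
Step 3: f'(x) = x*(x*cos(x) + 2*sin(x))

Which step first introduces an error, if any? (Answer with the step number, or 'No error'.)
No error

All steps in this derivation are correct.
The final answer f'(x) = x*(x*cos(x) + 2*sin(x)) is valid.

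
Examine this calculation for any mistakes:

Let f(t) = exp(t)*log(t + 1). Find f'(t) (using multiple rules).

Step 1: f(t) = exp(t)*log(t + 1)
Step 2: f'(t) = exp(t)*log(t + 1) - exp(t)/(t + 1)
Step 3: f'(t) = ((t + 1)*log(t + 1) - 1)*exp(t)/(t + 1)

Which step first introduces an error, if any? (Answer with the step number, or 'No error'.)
Step 2

Step 2 is incorrect due to a sign flip.
The step shows: exp(t)*log(t + 1) - exp(t)/(t + 1)
The correct value should be: exp(t)*log(t + 1) + exp(t)/(t + 1)

Explanation: The sign of one term was flipped: the term exp(t)/(t + 1) was incorrectly written as -exp(t)/(t + 1)
The later steps are derived from this incorrect expression, so the error originates in Step 2.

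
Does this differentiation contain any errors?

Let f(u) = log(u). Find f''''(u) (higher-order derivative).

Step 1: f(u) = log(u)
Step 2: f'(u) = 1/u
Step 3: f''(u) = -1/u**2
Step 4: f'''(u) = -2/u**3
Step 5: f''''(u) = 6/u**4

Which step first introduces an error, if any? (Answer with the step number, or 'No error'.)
Step 4

Step 4 is incorrect due to a sign flip.
The step shows: -2/u**3
The correct value should be: 2/u**3

Explanation: The sign of the whole expression was flipped: the term 2/u**3 was incorrectly written as -2/u**3
The later steps are derived from this incorrect expression, so the error originates in Step 4.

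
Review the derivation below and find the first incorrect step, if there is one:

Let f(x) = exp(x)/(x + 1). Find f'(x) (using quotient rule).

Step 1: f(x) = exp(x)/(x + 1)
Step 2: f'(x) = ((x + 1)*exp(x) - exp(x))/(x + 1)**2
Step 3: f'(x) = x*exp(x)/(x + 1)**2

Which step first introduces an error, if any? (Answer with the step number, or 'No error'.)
No error

All steps in this derivation are correct.
The final answer f'(x) = x*exp(x)/(x + 1)**2 is valid.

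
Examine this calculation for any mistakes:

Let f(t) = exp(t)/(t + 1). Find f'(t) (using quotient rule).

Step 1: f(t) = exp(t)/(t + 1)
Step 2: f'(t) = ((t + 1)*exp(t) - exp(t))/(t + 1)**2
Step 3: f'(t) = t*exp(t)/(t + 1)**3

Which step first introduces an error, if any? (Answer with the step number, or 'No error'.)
Step 3

Step 3 is incorrect due to a wrong exponent.
The step shows: t*exp(t)/(t + 1)**3
The correct value should be: t*exp(t)/(t + 1)**2

Explanation: The exponent -2 on t + 1 was incorrectly written as -3: the term t*exp(t)/(t + 1)**2 was incorrectly written as t*exp(t)/(t + 1)**3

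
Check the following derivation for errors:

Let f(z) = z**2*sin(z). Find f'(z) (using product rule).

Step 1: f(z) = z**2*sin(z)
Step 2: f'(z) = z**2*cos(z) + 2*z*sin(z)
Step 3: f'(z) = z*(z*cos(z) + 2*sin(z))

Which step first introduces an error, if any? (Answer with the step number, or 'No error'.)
No error

All steps in this derivation are correct.
The final answer f'(z) = z*(z*cos(z) + 2*sin(z)) is valid.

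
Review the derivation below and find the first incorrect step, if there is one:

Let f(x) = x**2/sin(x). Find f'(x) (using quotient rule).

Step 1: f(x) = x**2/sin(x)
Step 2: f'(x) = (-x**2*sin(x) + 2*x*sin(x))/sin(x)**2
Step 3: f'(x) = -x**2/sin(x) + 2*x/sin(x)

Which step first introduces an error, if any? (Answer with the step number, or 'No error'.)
Step 2

Step 2 is incorrect due to a wrong trig function.
The step shows: (-x**2*sin(x) + 2*x*sin(x))/sin(x)**2
The correct value should be: (-x**2*cos(x) + 2*x*sin(x))/sin(x)**2

Explanation: cos(x) was incorrectly written as sin(x): the term (-x**2*cos(x) + 2*x*sin(x))/sin(x)**2 was incorrectly written as (-x**2*sin(x) + 2*x*sin(x))/sin(x)**2
The later steps are derived from this incorrect expression, so the error originates in Step 2.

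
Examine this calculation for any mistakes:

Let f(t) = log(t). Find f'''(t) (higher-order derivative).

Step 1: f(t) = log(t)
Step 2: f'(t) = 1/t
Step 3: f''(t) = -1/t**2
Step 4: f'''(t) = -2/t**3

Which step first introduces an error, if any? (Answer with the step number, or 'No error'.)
Step 4

Step 4 is incorrect due to a sign flip.
The step shows: -2/t**3
The correct value should be: 2/t**3

Explanation: The sign of the whole expression was flipped: the term 2/t**3 was incorrectly written as -2/t**3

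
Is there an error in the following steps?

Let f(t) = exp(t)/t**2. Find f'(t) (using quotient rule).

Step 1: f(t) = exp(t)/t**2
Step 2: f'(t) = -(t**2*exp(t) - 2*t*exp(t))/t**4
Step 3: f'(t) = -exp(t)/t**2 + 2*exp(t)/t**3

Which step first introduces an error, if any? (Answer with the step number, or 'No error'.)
Step 2

Step 2 is incorrect due to a sign flip.
The step shows: -(t**2*exp(t) - 2*t*exp(t))/t**4
The correct value should be: (t**2*exp(t) - 2*t*exp(t))/t**4

Explanation: The sign of the whole expression was flipped: the term (t**2*exp(t) - 2*t*exp(t))/t**4 was incorrectly written as -(t**2*exp(t) - 2*t*exp(t))/t**4
The later steps are derived from this incorrect expression, so the error originates in Step 2.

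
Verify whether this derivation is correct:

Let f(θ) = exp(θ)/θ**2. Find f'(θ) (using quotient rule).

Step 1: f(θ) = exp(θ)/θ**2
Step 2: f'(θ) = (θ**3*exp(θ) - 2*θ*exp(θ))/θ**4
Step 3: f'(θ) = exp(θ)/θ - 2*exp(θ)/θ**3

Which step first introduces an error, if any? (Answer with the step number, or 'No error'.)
Step 2

Step 2 is incorrect due to a wrong exponent.
The step shows: (θ**3*exp(θ) - 2*θ*exp(θ))/θ**4
The correct value should be: (θ**2*exp(θ) - 2*θ*exp(θ))/θ**4

Explanation: The exponent 2 on θ was incorrectly written as 3: the term (θ**2*exp(θ) - 2*θ*exp(θ))/θ**4 was incorrectly written as (θ**3*exp(θ) - 2*θ*exp(θ))/θ**4
The later steps are derived from this incorrect expression, so the error originates in Step 2.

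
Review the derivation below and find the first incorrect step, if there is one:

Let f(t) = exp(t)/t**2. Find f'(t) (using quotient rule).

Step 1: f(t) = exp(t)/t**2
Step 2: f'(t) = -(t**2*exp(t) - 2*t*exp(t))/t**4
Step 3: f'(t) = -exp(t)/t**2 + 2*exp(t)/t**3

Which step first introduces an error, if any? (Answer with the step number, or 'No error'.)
Step 2

Step 2 is incorrect due to a sign flip.
The step shows: -(t**2*exp(t) - 2*t*exp(t))/t**4
The correct value should be: (t**2*exp(t) - 2*t*exp(t))/t**4

Explanation: The sign of the whole expression was flipped: the term (t**2*exp(t) - 2*t*exp(t))/t**4 was incorrectly written as -(t**2*exp(t) - 2*t*exp(t))/t**4
The later steps are derived from this incorrect expression, so the error originates in Step 2.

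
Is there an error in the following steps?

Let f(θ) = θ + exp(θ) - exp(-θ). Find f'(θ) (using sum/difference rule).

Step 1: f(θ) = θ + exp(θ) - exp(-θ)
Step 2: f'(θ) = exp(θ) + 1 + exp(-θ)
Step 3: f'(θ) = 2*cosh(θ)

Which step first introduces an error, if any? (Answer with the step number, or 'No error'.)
Step 3

Step 3 is incorrect due to a dropped term.
The step shows: 2*cosh(θ)
The correct value should be: 2*cosh(θ) + 1

Explanation: A term was dropped: the term 1 was incorrectly omitted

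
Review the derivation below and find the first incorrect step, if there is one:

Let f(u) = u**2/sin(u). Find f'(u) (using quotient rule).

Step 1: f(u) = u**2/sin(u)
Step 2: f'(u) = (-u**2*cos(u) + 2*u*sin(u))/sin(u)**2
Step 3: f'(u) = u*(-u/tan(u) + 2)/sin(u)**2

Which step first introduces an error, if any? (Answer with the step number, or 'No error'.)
Step 3

Step 3 is incorrect due to a wrong exponent.
The step shows: u*(-u/tan(u) + 2)/sin(u)**2
The correct value should be: u*(-u/tan(u) + 2)/sin(u)

Explanation: The exponent -1 on sin(u) was incorrectly written as -2: the term u*(-u/tan(u) + 2)/sin(u) was incorrectly written as u*(-u/tan(u) + 2)/sin(u)**2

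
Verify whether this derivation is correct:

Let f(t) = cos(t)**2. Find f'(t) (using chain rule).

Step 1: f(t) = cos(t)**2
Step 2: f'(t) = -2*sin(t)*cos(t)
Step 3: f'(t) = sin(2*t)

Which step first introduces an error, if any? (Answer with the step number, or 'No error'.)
Step 3

Step 3 is incorrect due to a sign flip.
The step shows: sin(2*t)
The correct value should be: -sin(2*t)

Explanation: The sign of the whole expression was flipped: the term -sin(2*t) was incorrectly written as sin(2*t)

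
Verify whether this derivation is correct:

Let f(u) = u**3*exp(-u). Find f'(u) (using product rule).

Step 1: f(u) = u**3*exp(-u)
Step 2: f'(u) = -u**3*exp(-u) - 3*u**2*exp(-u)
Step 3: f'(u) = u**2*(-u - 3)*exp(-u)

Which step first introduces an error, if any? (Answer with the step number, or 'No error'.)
Step 2

Step 2 is incorrect due to a sign flip.
The step shows: -u**3*exp(-u) - 3*u**2*exp(-u)
The correct value should be: -u**3*exp(-u) + 3*u**2*exp(-u)

Explanation: The sign of one term was flipped: the term 3*u**2*exp(-u) was incorrectly written as -3*u**2*exp(-u)
The later steps are derived from this incorrect expression, so the error originates in Step 2.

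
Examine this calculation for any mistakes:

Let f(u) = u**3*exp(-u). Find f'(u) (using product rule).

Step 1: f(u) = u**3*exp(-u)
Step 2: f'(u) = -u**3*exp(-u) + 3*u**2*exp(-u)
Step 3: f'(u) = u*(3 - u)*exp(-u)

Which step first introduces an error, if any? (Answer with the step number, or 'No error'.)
Step 3

Step 3 is incorrect due to a wrong exponent.
The step shows: u*(3 - u)*exp(-u)
The correct value should be: u**2*(3 - u)*exp(-u)

Explanation: The exponent 2 on u was incorrectly written as 1: the term u**2*(3 - u)*exp(-u) was incorrectly written as u*(3 - u)*exp(-u)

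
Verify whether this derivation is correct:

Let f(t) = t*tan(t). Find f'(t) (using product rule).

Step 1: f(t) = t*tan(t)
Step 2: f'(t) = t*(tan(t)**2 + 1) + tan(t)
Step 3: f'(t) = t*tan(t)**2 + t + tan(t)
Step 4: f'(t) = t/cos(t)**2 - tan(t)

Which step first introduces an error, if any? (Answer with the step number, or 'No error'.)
Step 4

Step 4 is incorrect due to a sign flip.
The step shows: t/cos(t)**2 - tan(t)
The correct value should be: t/cos(t)**2 + tan(t)

Explanation: The sign of one term was flipped: the term tan(t) was incorrectly written as -tan(t)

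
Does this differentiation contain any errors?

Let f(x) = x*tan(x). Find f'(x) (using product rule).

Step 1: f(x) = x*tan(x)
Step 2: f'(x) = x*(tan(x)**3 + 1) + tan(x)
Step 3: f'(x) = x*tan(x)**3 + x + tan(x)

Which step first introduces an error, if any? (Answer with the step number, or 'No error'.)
Step 2

Step 2 is incorrect due to a wrong exponent.
The step shows: x*(tan(x)**3 + 1) + tan(x)
The correct value should be: x*(tan(x)**2 + 1) + tan(x)

Explanation: The exponent 2 on tan(x) was incorrectly written as 3: the term x*(tan(x)**2 + 1) was incorrectly written as x*(tan(x)**3 + 1)
The later steps are derived from this incorrect expression, so the error originates in Step 2.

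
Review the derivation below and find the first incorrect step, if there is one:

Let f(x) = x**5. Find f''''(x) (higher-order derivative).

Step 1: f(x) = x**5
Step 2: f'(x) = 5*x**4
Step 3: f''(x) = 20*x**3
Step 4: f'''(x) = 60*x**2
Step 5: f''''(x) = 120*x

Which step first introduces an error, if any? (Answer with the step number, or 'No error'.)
No error

All steps in this derivation are correct.
The final answer f''''(x) = 120*x is valid.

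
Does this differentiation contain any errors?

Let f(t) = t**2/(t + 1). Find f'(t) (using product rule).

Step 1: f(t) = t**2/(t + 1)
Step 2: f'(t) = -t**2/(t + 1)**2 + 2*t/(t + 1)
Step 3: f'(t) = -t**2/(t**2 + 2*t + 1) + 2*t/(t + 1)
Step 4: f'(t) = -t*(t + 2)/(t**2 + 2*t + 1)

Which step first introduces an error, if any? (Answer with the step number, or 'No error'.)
Step 4

Step 4 is incorrect due to a sign flip.
The step shows: -t*(t + 2)/(t**2 + 2*t + 1)
The correct value should be: t*(t + 2)/(t**2 + 2*t + 1)

Explanation: The sign of the whole expression was flipped: the term t*(t + 2)/(t**2 + 2*t + 1) was incorrectly written as -t*(t + 2)/(t**2 + 2*t + 1)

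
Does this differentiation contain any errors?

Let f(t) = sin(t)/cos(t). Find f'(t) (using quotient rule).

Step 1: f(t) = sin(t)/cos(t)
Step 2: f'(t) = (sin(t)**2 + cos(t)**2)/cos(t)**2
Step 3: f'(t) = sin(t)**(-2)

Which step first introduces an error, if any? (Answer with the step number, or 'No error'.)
Step 3

Step 3 is incorrect due to a wrong trig function.
The step shows: sin(t)**(-2)
The correct value should be: cos(t)**(-2)

Explanation: cos(t) was incorrectly written as sin(t): the term cos(t)**(-2) was incorrectly written as sin(t)**(-2)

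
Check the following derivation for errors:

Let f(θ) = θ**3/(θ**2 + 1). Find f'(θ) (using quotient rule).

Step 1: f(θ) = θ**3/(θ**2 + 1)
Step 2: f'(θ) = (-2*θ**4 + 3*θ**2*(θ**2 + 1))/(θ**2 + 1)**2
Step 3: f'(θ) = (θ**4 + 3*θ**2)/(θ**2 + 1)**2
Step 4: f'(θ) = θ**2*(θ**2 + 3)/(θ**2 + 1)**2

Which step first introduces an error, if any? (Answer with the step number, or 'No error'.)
No error

All steps in this derivation are correct.
The final answer f'(θ) = θ**2*(θ**2 + 3)/(θ**2 + 1)**2 is valid.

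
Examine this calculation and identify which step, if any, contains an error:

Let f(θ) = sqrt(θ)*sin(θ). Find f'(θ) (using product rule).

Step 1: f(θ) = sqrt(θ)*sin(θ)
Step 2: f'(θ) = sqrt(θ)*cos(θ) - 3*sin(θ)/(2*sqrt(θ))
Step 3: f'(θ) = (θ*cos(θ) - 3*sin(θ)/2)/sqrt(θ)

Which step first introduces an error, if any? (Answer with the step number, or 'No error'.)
Step 2

Step 2 is incorrect due to a wrong coefficient.
The step shows: sqrt(θ)*cos(θ) - 3*sin(θ)/(2*sqrt(θ))
The correct value should be: sqrt(θ)*cos(θ) + sin(θ)/(2*sqrt(θ))

Explanation: The coefficient 1/2 was incorrectly written as -3/2: the term sin(θ)/(2*sqrt(θ)) was incorrectly written as -3*sin(θ)/(2*sqrt(θ))
The later steps are derived from this incorrect expression, so the error originates in Step 2.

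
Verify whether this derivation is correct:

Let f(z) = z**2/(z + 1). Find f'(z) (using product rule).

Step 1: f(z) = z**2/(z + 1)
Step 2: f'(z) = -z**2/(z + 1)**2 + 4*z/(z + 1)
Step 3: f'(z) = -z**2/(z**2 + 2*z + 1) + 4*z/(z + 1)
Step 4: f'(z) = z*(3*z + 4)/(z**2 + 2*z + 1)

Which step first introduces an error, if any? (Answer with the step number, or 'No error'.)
Step 2

Step 2 is incorrect due to a wrong coefficient.
The step shows: -z**2/(z + 1)**2 + 4*z/(z + 1)
The correct value should be: -z**2/(z + 1)**2 + 2*z/(z + 1)

Explanation: The coefficient 2 was incorrectly written as 4: the term 2*z/(z + 1) was incorrectly written as 4*z/(z + 1)
The later steps are derived from this incorrect expression, so the error originates in Step 2.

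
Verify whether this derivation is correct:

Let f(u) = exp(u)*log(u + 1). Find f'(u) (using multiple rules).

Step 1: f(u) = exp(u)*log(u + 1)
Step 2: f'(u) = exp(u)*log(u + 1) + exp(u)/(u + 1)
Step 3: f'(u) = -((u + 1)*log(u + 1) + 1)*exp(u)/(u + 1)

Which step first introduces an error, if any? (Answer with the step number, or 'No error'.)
Step 3

Step 3 is incorrect due to a sign flip.
The step shows: -((u + 1)*log(u + 1) + 1)*exp(u)/(u + 1)
The correct value should be: ((u + 1)*log(u + 1) + 1)*exp(u)/(u + 1)

Explanation: The sign of the whole expression was flipped: the term ((u + 1)*log(u + 1) + 1)*exp(u)/(u + 1) was incorrectly written as -((u + 1)*log(u + 1) + 1)*exp(u)/(u + 1)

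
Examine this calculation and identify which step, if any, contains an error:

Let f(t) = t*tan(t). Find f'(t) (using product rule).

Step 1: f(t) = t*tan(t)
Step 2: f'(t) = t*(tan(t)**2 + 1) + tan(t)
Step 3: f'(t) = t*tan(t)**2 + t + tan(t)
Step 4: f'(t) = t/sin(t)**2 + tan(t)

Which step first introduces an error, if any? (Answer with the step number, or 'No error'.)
Step 4

Step 4 is incorrect due to a wrong trig function.
The step shows: t/sin(t)**2 + tan(t)
The correct value should be: t/cos(t)**2 + tan(t)

Explanation: cos(t) was incorrectly written as sin(t): the term t/cos(t)**2 was incorrectly written as t/sin(t)**2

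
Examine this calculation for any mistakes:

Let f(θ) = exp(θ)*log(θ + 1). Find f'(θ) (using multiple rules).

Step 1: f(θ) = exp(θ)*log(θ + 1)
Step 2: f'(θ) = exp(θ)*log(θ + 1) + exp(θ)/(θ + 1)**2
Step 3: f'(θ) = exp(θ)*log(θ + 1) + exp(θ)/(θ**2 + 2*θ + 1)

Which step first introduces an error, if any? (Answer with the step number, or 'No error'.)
Step 2

Step 2 is incorrect due to a wrong exponent.
The step shows: exp(θ)*log(θ + 1) + exp(θ)/(θ + 1)**2
The correct value should be: exp(θ)*log(θ + 1) + exp(θ)/(θ + 1)

Explanation: The exponent -1 on θ + 1 was incorrectly written as -2: the term exp(θ)/(θ + 1) was incorrectly written as exp(θ)/(θ + 1)**2
The later steps are derived from this incorrect expression, so the error originates in Step 2.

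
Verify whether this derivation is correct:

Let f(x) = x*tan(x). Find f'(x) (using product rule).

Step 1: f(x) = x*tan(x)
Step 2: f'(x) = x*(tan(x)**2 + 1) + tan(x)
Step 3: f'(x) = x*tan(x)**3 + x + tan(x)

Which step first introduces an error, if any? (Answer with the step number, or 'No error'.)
Step 3

Step 3 is incorrect due to a wrong exponent.
The step shows: x*tan(x)**3 + x + tan(x)
The correct value should be: x*tan(x)**2 + x + tan(x)

Explanation: The exponent 2 on tan(x) was incorrectly written as 3: the term x*tan(x)**2 was incorrectly written as x*tan(x)**3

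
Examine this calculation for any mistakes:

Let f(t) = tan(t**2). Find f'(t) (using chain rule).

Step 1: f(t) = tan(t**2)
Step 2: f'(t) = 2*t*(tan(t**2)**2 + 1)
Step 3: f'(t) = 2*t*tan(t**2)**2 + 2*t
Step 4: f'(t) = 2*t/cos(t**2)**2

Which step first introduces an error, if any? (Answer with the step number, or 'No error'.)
No error

All steps in this derivation are correct.
The final answer f'(t) = 2*t/cos(t**2)**2 is valid.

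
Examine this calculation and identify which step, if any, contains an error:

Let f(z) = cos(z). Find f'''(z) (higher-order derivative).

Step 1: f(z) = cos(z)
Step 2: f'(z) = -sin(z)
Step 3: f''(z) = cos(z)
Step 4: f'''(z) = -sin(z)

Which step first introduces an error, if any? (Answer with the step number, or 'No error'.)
Step 3

Step 3 is incorrect due to a sign flip.
The step shows: cos(z)
The correct value should be: -cos(z)

Explanation: The sign of the whole expression was flipped: the term -cos(z) was incorrectly written as cos(z)
The later steps are derived from this incorrect expression, so the error originates in Step 3.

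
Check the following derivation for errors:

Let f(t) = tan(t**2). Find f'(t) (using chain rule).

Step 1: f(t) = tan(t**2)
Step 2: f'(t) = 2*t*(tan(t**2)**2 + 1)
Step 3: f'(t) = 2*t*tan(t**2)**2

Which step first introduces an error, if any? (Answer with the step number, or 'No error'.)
Step 3

Step 3 is incorrect due to a dropped term.
The step shows: 2*t*tan(t**2)**2
The correct value should be: 2*t*tan(t**2)**2 + 2*t

Explanation: A term was dropped: the term 2*t was incorrectly omitted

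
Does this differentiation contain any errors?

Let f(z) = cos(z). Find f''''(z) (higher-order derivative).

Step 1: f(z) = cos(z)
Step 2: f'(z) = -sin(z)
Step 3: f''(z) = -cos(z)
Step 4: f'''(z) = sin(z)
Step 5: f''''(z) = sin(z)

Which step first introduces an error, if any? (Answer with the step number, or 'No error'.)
Step 5

Step 5 is incorrect due to a wrong trig function.
The step shows: sin(z)
The correct value should be: cos(z)

Explanation: cos(z) was incorrectly written as sin(z): the term cos(z) was incorrectly written as sin(z)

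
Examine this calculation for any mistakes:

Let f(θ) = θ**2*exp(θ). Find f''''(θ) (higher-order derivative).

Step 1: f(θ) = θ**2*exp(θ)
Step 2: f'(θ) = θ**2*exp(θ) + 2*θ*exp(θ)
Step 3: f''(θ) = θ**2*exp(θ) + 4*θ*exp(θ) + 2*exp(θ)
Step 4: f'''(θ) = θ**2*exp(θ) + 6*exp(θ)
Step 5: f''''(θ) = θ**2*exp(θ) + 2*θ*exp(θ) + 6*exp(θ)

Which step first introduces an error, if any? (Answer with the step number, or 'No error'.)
Step 4

Step 4 is incorrect due to a dropped term.
The step shows: θ**2*exp(θ) + 6*exp(θ)
The correct value should be: θ**2*exp(θ) + 6*θ*exp(θ) + 6*exp(θ)

Explanation: A term was dropped: the term 6*θ*exp(θ) was incorrectly omitted
The later steps are derived from this incorrect expression, so the error originates in Step 4.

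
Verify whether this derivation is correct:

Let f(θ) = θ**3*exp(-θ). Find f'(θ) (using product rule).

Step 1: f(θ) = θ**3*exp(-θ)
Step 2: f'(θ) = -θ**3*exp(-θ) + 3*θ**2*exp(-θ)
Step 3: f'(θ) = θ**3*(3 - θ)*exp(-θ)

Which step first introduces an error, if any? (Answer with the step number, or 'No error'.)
Step 3

Step 3 is incorrect due to a wrong exponent.
The step shows: θ**3*(3 - θ)*exp(-θ)
The correct value should be: θ**2*(3 - θ)*exp(-θ)

Explanation: The exponent 2 on θ was incorrectly written as 3: the term θ**2*(3 - θ)*exp(-θ) was incorrectly written as θ**3*(3 - θ)*exp(-θ)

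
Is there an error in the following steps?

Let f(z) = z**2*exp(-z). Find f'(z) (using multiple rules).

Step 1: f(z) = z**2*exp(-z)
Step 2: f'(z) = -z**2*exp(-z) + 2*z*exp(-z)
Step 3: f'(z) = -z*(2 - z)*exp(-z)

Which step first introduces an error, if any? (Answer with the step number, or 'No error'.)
Step 3

Step 3 is incorrect due to a sign flip.
The step shows: -z*(2 - z)*exp(-z)
The correct value should be: z*(2 - z)*exp(-z)

Explanation: The sign of the whole expression was flipped: the term z*(2 - z)*exp(-z) was incorrectly written as -z*(2 - z)*exp(-z)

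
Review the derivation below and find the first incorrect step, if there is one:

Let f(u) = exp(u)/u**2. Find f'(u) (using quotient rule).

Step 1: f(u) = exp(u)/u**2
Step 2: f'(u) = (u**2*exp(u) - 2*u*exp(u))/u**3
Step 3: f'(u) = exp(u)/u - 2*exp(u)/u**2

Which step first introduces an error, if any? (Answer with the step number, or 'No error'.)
Step 2

Step 2 is incorrect due to a wrong exponent.
The step shows: (u**2*exp(u) - 2*u*exp(u))/u**3
The correct value should be: (u**2*exp(u) - 2*u*exp(u))/u**4

Explanation: The exponent -4 on u was incorrectly written as -3: the term (u**2*exp(u) - 2*u*exp(u))/u**4 was incorrectly written as (u**2*exp(u) - 2*u*exp(u))/u**3
The later steps are derived from this incorrect expression, so the error originates in Step 2.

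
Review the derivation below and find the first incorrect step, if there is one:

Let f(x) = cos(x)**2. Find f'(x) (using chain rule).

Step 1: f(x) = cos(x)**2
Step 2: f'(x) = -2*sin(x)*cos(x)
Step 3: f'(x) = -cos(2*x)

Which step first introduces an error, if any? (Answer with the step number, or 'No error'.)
Step 3

Step 3 is incorrect due to a wrong trig function.
The step shows: -cos(2*x)
The correct value should be: -sin(2*x)

Explanation: sin(2*x) was incorrectly written as cos(2*x): the term -sin(2*x) was incorrectly written as -cos(2*x)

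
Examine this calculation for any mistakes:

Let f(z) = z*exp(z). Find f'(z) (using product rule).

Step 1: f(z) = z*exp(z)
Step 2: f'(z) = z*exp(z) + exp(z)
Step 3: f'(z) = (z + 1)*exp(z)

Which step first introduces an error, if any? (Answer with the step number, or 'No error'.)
No error

All steps in this derivation are correct.
The final answer f'(z) = (z + 1)*exp(z) is valid.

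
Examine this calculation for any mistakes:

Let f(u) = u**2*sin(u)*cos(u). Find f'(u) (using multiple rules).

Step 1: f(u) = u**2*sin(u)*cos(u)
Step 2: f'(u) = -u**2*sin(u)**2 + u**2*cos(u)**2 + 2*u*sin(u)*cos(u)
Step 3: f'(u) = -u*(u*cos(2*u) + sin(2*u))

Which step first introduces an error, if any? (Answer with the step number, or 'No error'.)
Step 3

Step 3 is incorrect due to a sign flip.
The step shows: -u*(u*cos(2*u) + sin(2*u))
The correct value should be: u*(u*cos(2*u) + sin(2*u))

Explanation: The sign of the whole expression was flipped: the term u*(u*cos(2*u) + sin(2*u)) was incorrectly written as -u*(u*cos(2*u) + sin(2*u))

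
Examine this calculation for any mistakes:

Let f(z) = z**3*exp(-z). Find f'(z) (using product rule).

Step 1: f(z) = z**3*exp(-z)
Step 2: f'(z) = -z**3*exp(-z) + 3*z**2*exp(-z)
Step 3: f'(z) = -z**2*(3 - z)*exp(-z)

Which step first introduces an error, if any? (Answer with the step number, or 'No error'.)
Step 3

Step 3 is incorrect due to a sign flip.
The step shows: -z**2*(3 - z)*exp(-z)
The correct value should be: z**2*(3 - z)*exp(-z)

Explanation: The sign of the whole expression was flipped: the term z**2*(3 - z)*exp(-z) was incorrectly written as -z**2*(3 - z)*exp(-z)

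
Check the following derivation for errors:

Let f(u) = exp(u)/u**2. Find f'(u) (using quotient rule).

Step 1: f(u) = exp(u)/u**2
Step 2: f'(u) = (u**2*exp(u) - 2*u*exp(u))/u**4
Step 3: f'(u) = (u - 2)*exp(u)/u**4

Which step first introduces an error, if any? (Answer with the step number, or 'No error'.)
Step 3

Step 3 is incorrect due to a wrong exponent.
The step shows: (u - 2)*exp(u)/u**4
The correct value should be: (u - 2)*exp(u)/u**3

Explanation: The exponent -3 on u was incorrectly written as -4: the term (u - 2)*exp(u)/u**3 was incorrectly written as (u - 2)*exp(u)/u**4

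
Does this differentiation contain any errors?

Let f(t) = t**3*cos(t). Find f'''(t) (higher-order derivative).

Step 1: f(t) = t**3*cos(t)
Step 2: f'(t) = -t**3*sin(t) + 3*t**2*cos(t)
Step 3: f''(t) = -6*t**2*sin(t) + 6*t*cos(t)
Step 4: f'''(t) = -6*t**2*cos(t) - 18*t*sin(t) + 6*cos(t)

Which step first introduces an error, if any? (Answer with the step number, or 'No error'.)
Step 3

Step 3 is incorrect due to a dropped term.
The step shows: -6*t**2*sin(t) + 6*t*cos(t)
The correct value should be: -t**3*cos(t) - 6*t**2*sin(t) + 6*t*cos(t)

Explanation: A term was dropped: the term -t**3*cos(t) was incorrectly omitted
The later steps are derived from this incorrect expression, so the error originates in Step 3.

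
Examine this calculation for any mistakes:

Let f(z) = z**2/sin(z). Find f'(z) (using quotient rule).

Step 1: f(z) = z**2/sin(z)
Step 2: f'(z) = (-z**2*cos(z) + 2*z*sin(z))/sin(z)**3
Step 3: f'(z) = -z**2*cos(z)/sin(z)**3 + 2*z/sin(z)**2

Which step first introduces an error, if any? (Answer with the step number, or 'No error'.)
Step 2

Step 2 is incorrect due to a wrong exponent.
The step shows: (-z**2*cos(z) + 2*z*sin(z))/sin(z)**3
The correct value should be: (-z**2*cos(z) + 2*z*sin(z))/sin(z)**2

Explanation: The exponent -2 on sin(z) was incorrectly written as -3: the term (-z**2*cos(z) + 2*z*sin(z))/sin(z)**2 was incorrectly written as (-z**2*cos(z) + 2*z*sin(z))/sin(z)**3
The later steps are derived from this incorrect expression, so the error originates in Step 2.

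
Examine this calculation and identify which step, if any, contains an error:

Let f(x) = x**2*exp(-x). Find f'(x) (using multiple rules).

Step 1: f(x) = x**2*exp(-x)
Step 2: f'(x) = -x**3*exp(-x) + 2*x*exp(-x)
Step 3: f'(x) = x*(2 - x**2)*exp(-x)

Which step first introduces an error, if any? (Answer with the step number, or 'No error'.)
Step 2

Step 2 is incorrect due to a wrong exponent.
The step shows: -x**3*exp(-x) + 2*x*exp(-x)
The correct value should be: -x**2*exp(-x) + 2*x*exp(-x)

Explanation: The exponent 2 on x was incorrectly written as 3: the term -x**2*exp(-x) was incorrectly written as -x**3*exp(-x)
The later steps are derived from this incorrect expression, so the error originates in Step 2.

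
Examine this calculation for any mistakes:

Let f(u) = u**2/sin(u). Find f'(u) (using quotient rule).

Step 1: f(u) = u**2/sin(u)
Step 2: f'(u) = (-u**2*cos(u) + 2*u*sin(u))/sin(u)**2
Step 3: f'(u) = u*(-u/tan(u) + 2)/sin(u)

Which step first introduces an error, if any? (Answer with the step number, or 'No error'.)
No error

All steps in this derivation are correct.
The final answer f'(u) = u*(-u/tan(u) + 2)/sin(u) is valid.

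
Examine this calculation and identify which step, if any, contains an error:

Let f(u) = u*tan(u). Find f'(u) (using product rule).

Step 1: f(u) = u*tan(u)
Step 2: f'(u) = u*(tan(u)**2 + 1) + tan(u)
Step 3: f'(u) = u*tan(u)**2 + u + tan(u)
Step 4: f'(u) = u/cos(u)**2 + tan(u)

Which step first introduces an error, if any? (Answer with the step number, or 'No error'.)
No error

All steps in this derivation are correct.
The final answer f'(u) = u/cos(u)**2 + tan(u) is valid.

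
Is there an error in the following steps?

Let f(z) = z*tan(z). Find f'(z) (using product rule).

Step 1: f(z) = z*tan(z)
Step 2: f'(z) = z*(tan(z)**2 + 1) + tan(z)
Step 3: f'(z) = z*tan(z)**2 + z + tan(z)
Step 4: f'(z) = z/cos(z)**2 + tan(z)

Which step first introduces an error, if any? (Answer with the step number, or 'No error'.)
No error

All steps in this derivation are correct.
The final answer f'(z) = z/cos(z)**2 + tan(z) is valid.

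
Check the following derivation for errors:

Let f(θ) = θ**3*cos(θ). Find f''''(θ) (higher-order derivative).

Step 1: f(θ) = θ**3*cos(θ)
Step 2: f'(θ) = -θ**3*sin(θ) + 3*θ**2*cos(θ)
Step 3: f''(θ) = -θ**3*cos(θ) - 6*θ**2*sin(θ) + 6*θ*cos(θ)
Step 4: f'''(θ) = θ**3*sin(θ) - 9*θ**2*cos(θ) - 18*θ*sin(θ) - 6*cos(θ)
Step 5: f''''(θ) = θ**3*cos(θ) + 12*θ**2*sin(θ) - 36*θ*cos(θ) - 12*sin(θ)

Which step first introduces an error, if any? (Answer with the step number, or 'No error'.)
Step 4

Step 4 is incorrect due to a sign flip.
The step shows: θ**3*sin(θ) - 9*θ**2*cos(θ) - 18*θ*sin(θ) - 6*cos(θ)
The correct value should be: θ**3*sin(θ) - 9*θ**2*cos(θ) - 18*θ*sin(θ) + 6*cos(θ)

Explanation: The sign of one term was flipped: the term 6*cos(θ) was incorrectly written as -6*cos(θ)
The later steps are derived from this incorrect expression, so the error originates in Step 4.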